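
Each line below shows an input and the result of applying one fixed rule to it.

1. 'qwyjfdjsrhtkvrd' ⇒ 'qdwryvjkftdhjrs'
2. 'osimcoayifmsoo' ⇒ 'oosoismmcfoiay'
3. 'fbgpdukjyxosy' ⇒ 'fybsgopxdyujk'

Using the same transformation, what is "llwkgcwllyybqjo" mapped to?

The pattern: take characters alternately from the front and the back (1st, last, 2nd, 2nd-last, ...).
For "llwkgcwllyybqjo" the result is "loljwqkbgycywll".

loljwqkbgycywll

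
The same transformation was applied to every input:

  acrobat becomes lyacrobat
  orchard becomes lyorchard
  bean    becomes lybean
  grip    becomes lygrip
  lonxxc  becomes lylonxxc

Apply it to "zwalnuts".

The pattern: prepend "ly".
Doing the same to "zwalnuts": "lyzwalnuts".

lyzwalnuts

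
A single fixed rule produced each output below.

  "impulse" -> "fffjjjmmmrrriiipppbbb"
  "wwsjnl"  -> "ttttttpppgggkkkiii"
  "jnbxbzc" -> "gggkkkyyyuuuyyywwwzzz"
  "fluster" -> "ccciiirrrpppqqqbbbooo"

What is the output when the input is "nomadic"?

Looking at the pairs, the operation is to repeat every character 3 times, then shift every letter 3 places backward in the alphabet (wrapping around).
Working it through for "nomadic": intermediate "nnnooommmaaadddiiiccc", final "kkkllljjjxxxaaafffzzz".

kkkllljjjxxxaaafffzzz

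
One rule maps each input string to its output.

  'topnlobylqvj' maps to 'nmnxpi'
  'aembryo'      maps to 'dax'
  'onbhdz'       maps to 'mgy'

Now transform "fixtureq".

The transformation: keep every other character starting from the second (positions 2nd, 4th, 6th, ...), then shift every letter 1 place backward in the alphabet (wrapping around).
Starting from "fixtureq": after the first operation, "itrq"; after the second, "hsqp".

hsqp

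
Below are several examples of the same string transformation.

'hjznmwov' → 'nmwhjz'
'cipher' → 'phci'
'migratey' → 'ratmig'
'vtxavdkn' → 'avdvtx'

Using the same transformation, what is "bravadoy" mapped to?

Each output is the input with this applied: delete the last 2 characters, then swap the front and back halves of the string.
"bravadoy" → "bravad" → "vadbra".

vadbra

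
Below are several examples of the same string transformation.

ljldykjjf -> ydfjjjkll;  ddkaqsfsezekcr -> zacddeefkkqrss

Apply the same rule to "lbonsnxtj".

Rule — sort the characters into alphabetical order, then move the last character to the front.
For "lbonsnxtj", step one produces "bjlnnostx"; step two turns that into "xbjlnnost".

xbjlnnost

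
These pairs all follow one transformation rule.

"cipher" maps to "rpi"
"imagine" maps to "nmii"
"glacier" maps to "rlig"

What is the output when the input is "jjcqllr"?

rqll

Looking at the pairs, the operation is to sort the characters into reverse alphabetical order, then delete the last 3 characters.
Starting from "jjcqllr": after the first operation, "rqlljjc"; after the second, "rqll".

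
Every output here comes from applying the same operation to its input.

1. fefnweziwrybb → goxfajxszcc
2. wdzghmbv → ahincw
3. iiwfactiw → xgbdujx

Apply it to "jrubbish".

What's happening: shift every letter 1 place forward in the alphabet (wrapping around), then delete the first 2 characters.
On "jrubbish": the first step gives "ksvccjti", and the second then gives "vccjti".

vccjti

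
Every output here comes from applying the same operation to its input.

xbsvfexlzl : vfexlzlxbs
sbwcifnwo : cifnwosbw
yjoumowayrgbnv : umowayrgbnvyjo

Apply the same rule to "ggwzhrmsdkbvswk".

Each output is the input with this applied: move the first 3 characters to the end (rotate left by 3).
So "ggwzhrmsdkbvswk" becomes "zhrmsdkbvswkggw".

zhrmsdkbvswkggw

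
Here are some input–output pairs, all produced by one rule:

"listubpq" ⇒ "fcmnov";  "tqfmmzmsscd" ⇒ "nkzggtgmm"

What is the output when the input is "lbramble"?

fvlugv

Rule — shift every letter 6 places backward in the alphabet (wrapping around), then delete the last 2 characters.
"lbramble" → "fvlugvfy" → "fvlugv".
(Check on "tqfmmzmsscd": → "nkzggtgmmwx" → "nkzggtgmm" ✓)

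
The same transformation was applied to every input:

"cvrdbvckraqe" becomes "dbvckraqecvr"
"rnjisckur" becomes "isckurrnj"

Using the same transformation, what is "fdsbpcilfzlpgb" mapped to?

Looking at the pairs, the operation is to move the first 3 characters to the end (rotate left by 3).
So "fdsbpcilfzlpgb" becomes "bpcilfzlpgbfds".

bpcilfzlpgbfds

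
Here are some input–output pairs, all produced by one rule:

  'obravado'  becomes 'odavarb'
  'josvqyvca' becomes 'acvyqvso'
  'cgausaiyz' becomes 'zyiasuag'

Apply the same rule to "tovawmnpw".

wpnmwavo

The transformation: delete the first character, then reverse the string.
"tovawmnpw" → "wpnmwavo".
(Check on "josvqyvca": → "osvqyvca" → "acvyqvso" ✓)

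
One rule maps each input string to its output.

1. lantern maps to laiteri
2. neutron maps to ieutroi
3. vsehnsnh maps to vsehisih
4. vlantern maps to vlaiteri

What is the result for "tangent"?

Rule — replace every "n" with "i".
Applying that to "tangent" gives "taigeit".

taigeit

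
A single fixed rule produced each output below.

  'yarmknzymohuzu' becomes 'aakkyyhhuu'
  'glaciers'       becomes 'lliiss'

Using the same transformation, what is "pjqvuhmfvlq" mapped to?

jjuuffqq

What's happening: keep one character in every 3, starting at position 2 (positions 2nd, 5th, 8th, ...), then double every character.
Starting from "pjqvuhmfvlq": after the first operation, "jufq"; after the second, "jjuuffqq".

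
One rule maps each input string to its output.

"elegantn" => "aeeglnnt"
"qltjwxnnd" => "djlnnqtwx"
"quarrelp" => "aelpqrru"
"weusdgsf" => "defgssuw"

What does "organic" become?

Each output is the input with this applied: sort the characters into alphabetical order.
"organic" → "acginor".

acginor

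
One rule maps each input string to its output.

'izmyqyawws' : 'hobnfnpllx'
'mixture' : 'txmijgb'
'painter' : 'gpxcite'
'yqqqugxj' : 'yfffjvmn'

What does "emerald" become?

Looking at the pairs, the operation is to swap the first and last characters, then shift every letter 11 places backward in the alphabet (wrapping around).
On "emerald": the first step gives "dmerale", and the second then gives "sbtgpat".

sbtgpat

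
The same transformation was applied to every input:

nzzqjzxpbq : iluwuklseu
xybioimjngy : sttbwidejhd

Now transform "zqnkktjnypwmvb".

The rule is to take characters alternately from the front and the back (1st, last, 2nd, 2nd-last, ...), then shift every letter 5 places backward in the alphabet (wrapping around).
For "zqnkktjnypwmvb", step one produces "zbqvnmkwkptyjn"; step two turns that into "uwlqihfrfkotei".

uwlqihfrfkotei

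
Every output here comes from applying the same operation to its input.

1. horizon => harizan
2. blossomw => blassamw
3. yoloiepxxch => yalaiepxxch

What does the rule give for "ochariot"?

In each case the input is transformed by: replace every "o" with "a".
Doing the same to "ochariot": "achariat".

achariat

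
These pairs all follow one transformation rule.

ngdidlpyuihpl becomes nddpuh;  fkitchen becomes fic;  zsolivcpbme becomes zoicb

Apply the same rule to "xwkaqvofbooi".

Looking at the pairs, the operation is to keep every other character starting from the first (positions 1st, 3rd, 5th, ...), then delete the last character.
Starting from "xwkaqvofbooi": after the first operation, "xkqobo"; after the second, "xkqob".

xkqob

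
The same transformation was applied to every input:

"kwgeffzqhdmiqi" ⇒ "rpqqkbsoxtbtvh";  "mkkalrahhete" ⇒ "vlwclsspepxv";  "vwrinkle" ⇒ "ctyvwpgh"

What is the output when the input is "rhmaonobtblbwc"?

Looking at the pairs, the operation is to shift every letter 11 places forward in the alphabet (wrapping around), then move the first 2 characters to the end (rotate left by 2).
Working it through for "rhmaonobtblbwc": intermediate "csxlzyzmemwmhn", final "xlzyzmemwmhncs".

xlzyzmemwmhncs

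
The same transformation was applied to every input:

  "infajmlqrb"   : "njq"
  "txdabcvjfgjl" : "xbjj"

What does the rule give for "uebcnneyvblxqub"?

The rule is to keep one character in every 3, starting at position 2 (positions 2nd, 5th, 8th, ...).
"uebcnneyvblxqub" → "enylu".

enylu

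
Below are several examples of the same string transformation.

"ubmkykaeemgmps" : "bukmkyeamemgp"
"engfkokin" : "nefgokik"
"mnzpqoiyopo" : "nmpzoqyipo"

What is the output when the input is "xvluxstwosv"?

Each output is the input with this applied: delete the last character, then swap each adjacent pair of characters (1↔2, 3↔4, ...).
Starting from "xvluxstwosv": after the first operation, "xvluxstwos"; after the second, "vxulsxwtso".

vxulsxwtso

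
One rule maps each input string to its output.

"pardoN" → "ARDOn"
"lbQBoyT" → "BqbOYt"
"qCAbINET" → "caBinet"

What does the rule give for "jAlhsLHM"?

What's happening: flip the case of every letter, then delete the first character.
"jAlhsLHM" → "JaLHSlhm" → "aLHSlhm".

aLHSlhm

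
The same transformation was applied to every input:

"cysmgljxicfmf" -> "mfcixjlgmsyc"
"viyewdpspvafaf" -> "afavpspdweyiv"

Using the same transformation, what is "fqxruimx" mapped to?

miurxqf

What's happening: delete the last character, then reverse the string.
Applying both steps to "fqxruimx": "fqxruim", then "miurxqf".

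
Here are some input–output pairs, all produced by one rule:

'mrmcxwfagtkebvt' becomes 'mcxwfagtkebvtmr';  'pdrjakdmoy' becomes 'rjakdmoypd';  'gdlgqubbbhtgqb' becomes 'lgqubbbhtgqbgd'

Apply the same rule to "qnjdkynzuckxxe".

Looking at the pairs, the operation is to move the first 2 characters to the end (rotate left by 2).
On "qnjdkynzuckxxe" that produces "jdkynzuckxxeqn".

jdkynzuckxxeqn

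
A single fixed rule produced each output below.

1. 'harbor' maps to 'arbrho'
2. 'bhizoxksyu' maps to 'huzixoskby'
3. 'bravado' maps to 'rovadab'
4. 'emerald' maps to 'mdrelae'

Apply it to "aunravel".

Looking at the pairs, the operation is to swap the first and last characters, then swap each adjacent pair of characters (1↔2, 3↔4, ...).
On "aunravel": the first step gives "lunravea", and the second then gives "ulrnvaae".

ulrnvaae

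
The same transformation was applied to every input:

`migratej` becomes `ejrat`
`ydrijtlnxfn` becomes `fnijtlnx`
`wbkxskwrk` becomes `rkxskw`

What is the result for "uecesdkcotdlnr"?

The transformation: delete the first 3 characters, then move the last 2 characters to the front (rotate right by 2).
Starting from "uecesdkcotdlnr": after the first operation, "esdkcotdlnr"; after the second, "nresdkcotdl".

nresdkcotdl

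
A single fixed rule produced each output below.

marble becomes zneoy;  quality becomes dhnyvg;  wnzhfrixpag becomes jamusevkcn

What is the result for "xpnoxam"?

What's happening: shift every letter 13 places forward in the alphabet (wrapping around) — i.e. ROT13, then delete the last character.
Working it through for "xpnoxam": intermediate "kcabknz", final "kcabkn".
(Check on "wnzhfrixpag": → "jamusevkcnt" → "jamusevkcn" ✓)

kcabkn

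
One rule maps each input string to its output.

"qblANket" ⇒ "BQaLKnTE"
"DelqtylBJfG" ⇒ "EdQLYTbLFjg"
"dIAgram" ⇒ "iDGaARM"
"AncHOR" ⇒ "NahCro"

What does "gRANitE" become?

rGnaTIe

The pattern: flip the case of every letter, then swap each adjacent pair of characters (1↔2, 3↔4, ...).
Applying both steps to "gRANitE": "GranITe", then "rGnaTIe".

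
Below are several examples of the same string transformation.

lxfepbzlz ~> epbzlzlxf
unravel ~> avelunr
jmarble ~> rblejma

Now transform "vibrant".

rantvib

What's happening: move the first 3 characters to the end (rotate left by 3).
Doing the same to "vibrant": "rantvib".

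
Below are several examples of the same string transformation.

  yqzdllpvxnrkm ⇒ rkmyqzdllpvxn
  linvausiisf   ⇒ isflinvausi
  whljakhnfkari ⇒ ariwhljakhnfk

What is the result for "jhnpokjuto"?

utojhnpokj

Each output is the input with this applied: move the last 3 characters to the front (rotate right by 3).
For "jhnpokjuto" the result is "utojhnpokj".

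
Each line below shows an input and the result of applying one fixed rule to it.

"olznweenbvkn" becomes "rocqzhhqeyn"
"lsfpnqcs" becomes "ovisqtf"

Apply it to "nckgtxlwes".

qfnjwaozh

The rule is to shift every letter 3 places forward in the alphabet (wrapping around), then delete the last character.
Working it through for "nckgtxlwes": intermediate "qfnjwaozhv", final "qfnjwaozh".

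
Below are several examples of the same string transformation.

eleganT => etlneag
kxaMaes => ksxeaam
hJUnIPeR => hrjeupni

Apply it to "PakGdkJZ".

What's happening: take characters alternately from the front and the back (1st, last, 2nd, 2nd-last, ...), then convert every letter to lowercase.
Applying both steps to "PakGdkJZ": "PZaJkkGd", then "pzajkkgd".

pzajkkgd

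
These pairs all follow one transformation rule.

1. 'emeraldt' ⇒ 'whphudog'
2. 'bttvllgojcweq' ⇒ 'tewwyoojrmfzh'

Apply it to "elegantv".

yhohjdqw

Looking at the pairs, the operation is to move the last character to the front, then shift every letter 3 places forward in the alphabet (wrapping around).
"elegantv" → "velegant" → "yhohjdqw".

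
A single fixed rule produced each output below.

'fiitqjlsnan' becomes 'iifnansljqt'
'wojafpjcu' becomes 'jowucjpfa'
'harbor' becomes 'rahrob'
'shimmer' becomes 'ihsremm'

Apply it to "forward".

In each case the input is transformed by: reverse the string, then move the last 3 characters to the front (rotate right by 3).
Starting from "forward": after the first operation, "drawrof"; after the second, "rofdraw".
(Check on "fiitqjlsnan": → "nansljqtiif" → "iifnansljqt" ✓)

rofdraw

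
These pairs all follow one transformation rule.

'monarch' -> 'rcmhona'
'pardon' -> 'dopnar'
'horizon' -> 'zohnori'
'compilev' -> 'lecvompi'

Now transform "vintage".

Each output is the input with this applied: swap the first and last characters, then move the last 3 characters to the front (rotate right by 3).
Working it through for "vintage": intermediate "eintagv", final "agveint".

agveint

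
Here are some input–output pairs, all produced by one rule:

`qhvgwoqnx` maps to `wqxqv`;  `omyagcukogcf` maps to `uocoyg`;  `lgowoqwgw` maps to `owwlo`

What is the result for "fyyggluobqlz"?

Each output is the input with this applied: keep every other character starting from the first (positions 1st, 3rd, 5th, ...), then move the last 3 characters to the front (rotate right by 3).
For "fyyggluobqlz" the result is "ublfyg".
(Check on "lgowoqwgw": → "looww" → "owwlo" ✓)

ublfyg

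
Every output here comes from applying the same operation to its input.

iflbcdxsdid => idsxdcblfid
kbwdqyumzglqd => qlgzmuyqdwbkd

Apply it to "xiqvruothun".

uhtourvqixn

Looking at the pairs, the operation is to reverse the string, then move the first character to the end.
Doing the same to "xiqvruothun": "uhtourvqixn".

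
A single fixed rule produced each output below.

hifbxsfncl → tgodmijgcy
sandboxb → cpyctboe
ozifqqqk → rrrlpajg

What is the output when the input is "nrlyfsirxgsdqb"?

syhtercosmzgtj

The rule is to swap the front and back halves of the string, then shift every letter 1 place forward in the alphabet (wrapping around).
For "nrlyfsirxgsdqb", step one produces "rxgsdqbnrlyfsi"; step two turns that into "syhtercosmzgtj".
(Check on "ozifqqqk": → "qqqkozif" → "rrrlpajg" ✓)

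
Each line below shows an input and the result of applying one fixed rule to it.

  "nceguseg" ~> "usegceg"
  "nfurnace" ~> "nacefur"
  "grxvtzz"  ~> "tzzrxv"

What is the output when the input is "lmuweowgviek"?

eowgviekmuw

The pattern: delete the first character, then move the first 3 characters to the end (rotate left by 3).
Working it through for "lmuweowgviek": intermediate "muweowgviek", final "eowgviekmuw".
(Check on "grxvtzz": → "rxvtzz" → "tzzrxv" ✓)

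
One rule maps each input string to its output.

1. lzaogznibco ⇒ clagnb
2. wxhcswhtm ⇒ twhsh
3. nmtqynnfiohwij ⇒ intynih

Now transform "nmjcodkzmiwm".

In each case the input is transformed by: move the last 2 characters to the front (rotate right by 2), then keep every other character starting from the first (positions 1st, 3rd, 5th, ...).
On "nmjcodkzmiwm": the first step gives "wmnmjcodkzmi", and the second then gives "wnjokm".

wnjokm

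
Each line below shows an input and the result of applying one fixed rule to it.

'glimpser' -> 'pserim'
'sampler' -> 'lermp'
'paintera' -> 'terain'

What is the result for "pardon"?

What's happening: delete the first 2 characters, then move the first 2 characters to the end (rotate left by 2).
"pardon" → "onrd".

onrd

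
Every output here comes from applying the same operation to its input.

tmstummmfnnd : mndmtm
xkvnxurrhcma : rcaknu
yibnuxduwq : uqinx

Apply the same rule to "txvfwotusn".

What's happening: keep every other character starting from the second (positions 2nd, 4th, 6th, ...), then move the first 3 characters to the end (rotate left by 3).
"txvfwotusn" → "unxfo".
(Check on "yibnuxduwq": → "inxuq" → "uqinx" ✓)

unxfo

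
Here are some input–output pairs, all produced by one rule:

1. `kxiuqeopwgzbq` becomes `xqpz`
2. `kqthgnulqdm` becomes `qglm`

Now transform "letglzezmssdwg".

What's happening: keep one character in every 3, starting at position 2 (positions 2nd, 5th, 8th, ...).
So "letglzezmssdwg" becomes "elzsg".

elzsg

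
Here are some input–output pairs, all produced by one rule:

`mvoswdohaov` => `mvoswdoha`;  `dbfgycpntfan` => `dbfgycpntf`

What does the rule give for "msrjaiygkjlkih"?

msrjaiygkjlk

Each output is the input with this applied: delete the last 2 characters.
For "msrjaiygkjlkih" the result is "msrjaiygkjlk".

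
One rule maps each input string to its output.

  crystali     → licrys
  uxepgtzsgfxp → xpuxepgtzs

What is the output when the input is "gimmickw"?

kwgimm

The transformation: move the last 2 characters to the front (rotate right by 2), then delete the last 2 characters.
Applying that to "gimmickw" gives "kwgimm".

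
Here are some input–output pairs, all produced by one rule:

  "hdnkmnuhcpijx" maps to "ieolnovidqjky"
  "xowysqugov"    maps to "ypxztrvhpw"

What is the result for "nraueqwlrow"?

osbvfrxmspx

What's happening: shift every letter 1 place forward in the alphabet (wrapping around).
Applying that to "nraueqwlrow" gives "osbvfrxmspx".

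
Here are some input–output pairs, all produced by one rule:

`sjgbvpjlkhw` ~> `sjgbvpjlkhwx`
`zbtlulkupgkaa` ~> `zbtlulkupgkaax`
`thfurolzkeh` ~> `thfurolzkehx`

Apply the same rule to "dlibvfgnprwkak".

The pattern: append "x".
For "dlibvfgnprwkak" the result is "dlibvfgnprwkakx".

dlibvfgnprwkakx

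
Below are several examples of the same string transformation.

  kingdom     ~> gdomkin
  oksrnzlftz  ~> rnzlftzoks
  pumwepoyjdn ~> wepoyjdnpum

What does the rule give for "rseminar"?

minarrse

In each case the input is transformed by: move the first 3 characters to the end (rotate left by 3).
So "rseminar" becomes "minarrse".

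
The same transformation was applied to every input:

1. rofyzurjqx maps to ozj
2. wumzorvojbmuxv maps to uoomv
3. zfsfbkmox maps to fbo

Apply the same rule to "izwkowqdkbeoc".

zode

Each output is the input with this applied: keep one character in every 3, starting at position 2 (positions 2nd, 5th, 8th, ...).
So "izwkowqdkbeoc" becomes "zode".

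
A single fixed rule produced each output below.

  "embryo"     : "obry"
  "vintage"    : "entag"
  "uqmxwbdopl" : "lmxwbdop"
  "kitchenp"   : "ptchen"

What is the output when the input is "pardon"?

Looking at the pairs, the operation is to delete the first 2 characters, then move the last character to the front.
On "pardon": the first step gives "rdon", and the second then gives "nrdo".
(Check on "vintage": → "ntage" → "entag" ✓)

nrdo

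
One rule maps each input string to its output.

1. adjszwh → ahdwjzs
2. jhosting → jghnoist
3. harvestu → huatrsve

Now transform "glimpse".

gelsipm

Each output is the input with this applied: take characters alternately from the front and the back (1st, last, 2nd, 2nd-last, ...).
"glimpse" → "gelsipm".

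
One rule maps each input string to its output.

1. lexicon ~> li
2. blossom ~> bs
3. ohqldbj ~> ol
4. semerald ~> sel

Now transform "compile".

cp

The rule is to move the last character to the front, then keep one character in every 3, starting at position 2 (positions 2nd, 5th, 8th, ...).
Working it through for "compile": intermediate "ecompil", final "cp".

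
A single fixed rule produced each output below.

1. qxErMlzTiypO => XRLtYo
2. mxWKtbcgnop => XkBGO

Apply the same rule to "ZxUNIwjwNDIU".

The rule is to keep every other character starting from the second (positions 2nd, 4th, 6th, ...), then flip the case of every letter.
Starting from "ZxUNIwjwNDIU": after the first operation, "xNwwDU"; after the second, "XnWWdu".

XnWWdu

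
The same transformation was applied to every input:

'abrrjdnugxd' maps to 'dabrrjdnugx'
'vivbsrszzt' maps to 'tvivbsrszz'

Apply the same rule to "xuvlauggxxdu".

Each output is the input with this applied: move the last character to the front.
"xuvlauggxxdu" → "uxuvlauggxxd".

uxuvlauggxxd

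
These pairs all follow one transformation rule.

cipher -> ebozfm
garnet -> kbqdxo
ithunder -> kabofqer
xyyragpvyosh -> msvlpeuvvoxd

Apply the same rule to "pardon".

Rule — swap the front and back halves of the string, then shift every letter 3 places backward in the alphabet (wrapping around).
Applying both steps to "pardon": "donpar", then "alkmxo".

alkmxo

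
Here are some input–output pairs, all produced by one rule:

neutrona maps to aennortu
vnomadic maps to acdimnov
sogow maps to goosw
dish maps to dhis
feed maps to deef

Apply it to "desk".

deks

In each case the input is transformed by: sort the characters into alphabetical order.
"desk" → "deks".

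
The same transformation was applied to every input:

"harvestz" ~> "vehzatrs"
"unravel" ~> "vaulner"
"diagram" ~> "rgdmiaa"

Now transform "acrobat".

boatcar

Each output is the input with this applied: take characters alternately from the front and the back (1st, last, 2nd, 2nd-last, ...), then move the last 2 characters to the front (rotate right by 2).
Applying both steps to "acrobat": "atcarbo", then "boatcar".
(Check on "diagram": → "dmiaarg" → "rgdmiaa" ✓)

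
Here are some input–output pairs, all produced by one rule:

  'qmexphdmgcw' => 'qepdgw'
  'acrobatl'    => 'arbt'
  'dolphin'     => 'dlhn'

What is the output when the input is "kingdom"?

kndm

The transformation: keep every other character starting from the first (positions 1st, 3rd, 5th, ...).
So "kingdom" becomes "kndm".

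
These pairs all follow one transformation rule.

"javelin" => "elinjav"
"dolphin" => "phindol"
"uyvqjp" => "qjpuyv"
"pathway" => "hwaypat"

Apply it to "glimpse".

The transformation: move the first 3 characters to the end (rotate left by 3).
"glimpse" → "mpsegli".

mpsegli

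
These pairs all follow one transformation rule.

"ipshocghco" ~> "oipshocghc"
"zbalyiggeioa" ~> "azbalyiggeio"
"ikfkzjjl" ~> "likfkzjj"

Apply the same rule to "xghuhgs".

sxghuhg

In each case the input is transformed by: move the last character to the front.
Applying that to "xghuhgs" gives "sxghuhg".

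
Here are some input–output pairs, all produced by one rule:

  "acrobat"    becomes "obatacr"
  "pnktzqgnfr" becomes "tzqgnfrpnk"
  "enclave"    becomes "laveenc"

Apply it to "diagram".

Looking at the pairs, the operation is to move the first 3 characters to the end (rotate left by 3).
For "diagram" the result is "gramdia".

gramdia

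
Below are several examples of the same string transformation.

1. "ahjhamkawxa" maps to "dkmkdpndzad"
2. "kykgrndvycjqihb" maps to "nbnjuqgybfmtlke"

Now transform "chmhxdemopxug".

Rule — shift every letter 3 places forward in the alphabet (wrapping around).
"chmhxdemopxug" → "fkpkaghprsaxj".

fkpkaghprsaxj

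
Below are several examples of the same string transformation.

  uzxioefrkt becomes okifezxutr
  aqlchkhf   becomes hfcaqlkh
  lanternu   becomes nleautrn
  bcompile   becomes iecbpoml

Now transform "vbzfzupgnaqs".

pngfbazzvusq

Each output is the input with this applied: sort the characters into reverse alphabetical order, then swap the front and back halves of the string.
Applying both steps to "vbzfzupgnaqs": "zzvusqpngfba", then "pngfbazzvusq".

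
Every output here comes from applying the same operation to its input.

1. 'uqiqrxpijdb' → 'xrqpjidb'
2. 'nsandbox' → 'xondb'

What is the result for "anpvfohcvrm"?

vvromhfc

The transformation: delete the first 3 characters, then sort the characters into reverse alphabetical order.
For "anpvfohcvrm", step one produces "vfohcvrm"; step two turns that into "vvromhfc".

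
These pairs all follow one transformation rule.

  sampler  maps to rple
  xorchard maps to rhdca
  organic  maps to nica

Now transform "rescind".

nidc

In each case the input is transformed by: delete the first 3 characters, then sort the characters into reverse alphabetical order.
Applying both steps to "rescind": "cind", then "nidc".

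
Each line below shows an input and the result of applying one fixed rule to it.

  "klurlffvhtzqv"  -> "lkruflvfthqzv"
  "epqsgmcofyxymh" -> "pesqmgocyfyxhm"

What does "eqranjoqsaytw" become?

qearjnqoastyw

The transformation: swap each adjacent pair of characters (1↔2, 3↔4, ...).
Doing the same to "eqranjoqsaytw": "qearjnqoastyw".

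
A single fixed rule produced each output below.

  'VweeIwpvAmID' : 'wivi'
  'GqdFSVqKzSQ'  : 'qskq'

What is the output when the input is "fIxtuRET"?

iut

Rule — keep one character in every 3, starting at position 2 (positions 2nd, 5th, 8th, ...), then convert every letter to lowercase.
On "fIxtuRET": the first step gives "IuT", and the second then gives "iut".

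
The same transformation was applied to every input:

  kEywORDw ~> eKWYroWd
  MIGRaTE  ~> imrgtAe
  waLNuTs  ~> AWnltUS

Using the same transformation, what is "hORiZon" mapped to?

oHIrOzN

The rule is to flip the case of every letter, then swap each adjacent pair of characters (1↔2, 3↔4, ...).
Working it through for "hORiZon": intermediate "HorIzON", final "oHIrOzN".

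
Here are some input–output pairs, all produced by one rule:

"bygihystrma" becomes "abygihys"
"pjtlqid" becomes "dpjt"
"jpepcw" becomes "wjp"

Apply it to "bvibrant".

The rule is to move the last character to the front, then delete the last 3 characters.
For "bvibrant", step one produces "tbvibran"; step two turns that into "tbvib".

tbvib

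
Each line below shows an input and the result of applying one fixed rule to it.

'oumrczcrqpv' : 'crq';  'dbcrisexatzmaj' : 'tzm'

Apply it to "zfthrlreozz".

reo

Looking at the pairs, the operation is to move the last 2 characters to the front (rotate right by 2), then keep only the last 3 characters.
Starting from "zfthrlreozz": after the first operation, "zzzfthrlreo"; after the second, "reo".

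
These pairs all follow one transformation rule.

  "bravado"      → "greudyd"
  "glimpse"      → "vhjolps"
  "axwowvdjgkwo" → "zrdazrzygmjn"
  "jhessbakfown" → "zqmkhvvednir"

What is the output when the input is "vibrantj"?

What's happening: move the last 2 characters to the front (rotate right by 2), then shift every letter 3 places forward in the alphabet (wrapping around).
On "vibrantj": the first step gives "tjvibran", and the second then gives "wmyleudq".

wmyleudq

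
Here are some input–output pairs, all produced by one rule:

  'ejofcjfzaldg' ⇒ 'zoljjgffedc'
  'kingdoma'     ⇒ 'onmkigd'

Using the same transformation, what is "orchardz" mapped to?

zrrohdc

Rule — sort the characters into reverse alphabetical order, then delete the last character.
On "orchardz": the first step gives "zrrohdca", and the second then gives "zrrohdc".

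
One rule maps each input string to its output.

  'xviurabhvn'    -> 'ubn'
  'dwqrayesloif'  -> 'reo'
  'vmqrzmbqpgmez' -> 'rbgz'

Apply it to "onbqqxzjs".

qz

The transformation: delete the first 2 characters, then keep one character in every 3, starting at position 2 (positions 2nd, 5th, 8th, ...).
On "onbqqxzjs": the first step gives "bqqxzjs", and the second then gives "qz".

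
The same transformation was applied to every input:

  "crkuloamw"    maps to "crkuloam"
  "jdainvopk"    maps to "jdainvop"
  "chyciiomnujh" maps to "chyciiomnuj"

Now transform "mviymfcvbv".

mviymfcvb

The transformation: delete the last character.
"mviymfcvbv" → "mviymfcvb".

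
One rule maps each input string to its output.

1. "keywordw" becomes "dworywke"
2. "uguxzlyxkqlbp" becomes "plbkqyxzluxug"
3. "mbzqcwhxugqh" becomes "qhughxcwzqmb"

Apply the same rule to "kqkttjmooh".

ohmotjktkq

In each case the input is transformed by: swap each adjacent pair of characters (1↔2, 3↔4, ...), then reverse the string.
For "kqkttjmooh", step one produces "qktkjtomho"; step two turns that into "ohmotjktkq".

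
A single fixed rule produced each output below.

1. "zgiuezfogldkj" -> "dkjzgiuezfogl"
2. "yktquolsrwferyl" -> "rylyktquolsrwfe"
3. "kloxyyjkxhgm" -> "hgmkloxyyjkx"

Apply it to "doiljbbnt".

bntdoiljb

In each case the input is transformed by: move the last 3 characters to the front (rotate right by 3).
So "doiljbbnt" becomes "bntdoiljb".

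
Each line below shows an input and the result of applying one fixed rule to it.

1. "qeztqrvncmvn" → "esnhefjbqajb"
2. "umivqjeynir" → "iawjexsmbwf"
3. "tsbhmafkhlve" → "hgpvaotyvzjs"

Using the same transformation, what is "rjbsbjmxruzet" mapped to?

The transformation: shift every letter 12 places backward in the alphabet (wrapping around).
So "rjbsbjmxruzet" becomes "fxpgpxalfinsh".

fxpgpxalfinsh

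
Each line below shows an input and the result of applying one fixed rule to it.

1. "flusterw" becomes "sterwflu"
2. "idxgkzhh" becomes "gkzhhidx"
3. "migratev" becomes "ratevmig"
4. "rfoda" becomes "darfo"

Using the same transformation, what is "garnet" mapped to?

What's happening: move the first 3 characters to the end (rotate left by 3).
So "garnet" becomes "netgar".

netgar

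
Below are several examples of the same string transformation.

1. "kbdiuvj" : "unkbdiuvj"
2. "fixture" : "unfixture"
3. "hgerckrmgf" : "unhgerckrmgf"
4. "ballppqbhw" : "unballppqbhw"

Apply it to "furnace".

The transformation: prepend "un".
For "furnace" the result is "unfurnace".

unfurnace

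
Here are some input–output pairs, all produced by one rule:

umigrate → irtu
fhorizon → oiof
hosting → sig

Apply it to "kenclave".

What's happening: move the first character to the end, then keep every other character starting from the second (positions 2nd, 4th, 6th, ...).
Applying both steps to "kenclave": "enclavek", then "nlvk".

nlvk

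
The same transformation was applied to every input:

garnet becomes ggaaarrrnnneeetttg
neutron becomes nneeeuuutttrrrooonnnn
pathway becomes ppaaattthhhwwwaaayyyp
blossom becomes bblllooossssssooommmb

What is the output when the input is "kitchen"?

What's happening: repeat every character 3 times, then move the first character to the end.
Starting from "kitchen": after the first operation, "kkkiiitttccchhheeennn"; after the second, "kkiiitttccchhheeennnk".

kkiiitttccchhheeennnk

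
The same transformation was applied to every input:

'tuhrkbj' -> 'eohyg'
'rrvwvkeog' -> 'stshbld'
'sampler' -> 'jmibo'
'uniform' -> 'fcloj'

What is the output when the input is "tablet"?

yibq

Looking at the pairs, the operation is to delete the first 2 characters, then shift every letter 3 places backward in the alphabet (wrapping around).
For "tablet" the result is "yibq".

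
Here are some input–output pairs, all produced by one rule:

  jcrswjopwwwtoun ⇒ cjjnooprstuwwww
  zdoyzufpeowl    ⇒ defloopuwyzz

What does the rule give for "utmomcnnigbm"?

bcgimmmnnotu

Looking at the pairs, the operation is to sort the characters into alphabetical order.
Applying that to "utmomcnnigbm" gives "bcgimmmnnotu".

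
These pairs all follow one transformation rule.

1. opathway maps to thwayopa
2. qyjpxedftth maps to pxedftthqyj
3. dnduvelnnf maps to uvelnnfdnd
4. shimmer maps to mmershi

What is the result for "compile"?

pilecom

In each case the input is transformed by: move the first 3 characters to the end (rotate left by 3).
So "compile" becomes "pilecom".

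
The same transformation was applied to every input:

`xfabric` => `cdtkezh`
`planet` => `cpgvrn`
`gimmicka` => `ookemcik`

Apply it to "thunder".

Each output is the input with this applied: shift every letter 2 places forward in the alphabet (wrapping around), then move the first 2 characters to the end (rotate left by 2).
"thunder" → "wpfgtvj".

wpfgtvj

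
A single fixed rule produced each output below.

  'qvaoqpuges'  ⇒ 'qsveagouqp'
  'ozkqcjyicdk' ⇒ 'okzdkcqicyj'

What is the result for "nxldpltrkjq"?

nqxjlkdrptl

The pattern: take characters alternately from the front and the back (1st, last, 2nd, 2nd-last, ...).
So "nxldpltrkjq" becomes "nqxjlkdrptl".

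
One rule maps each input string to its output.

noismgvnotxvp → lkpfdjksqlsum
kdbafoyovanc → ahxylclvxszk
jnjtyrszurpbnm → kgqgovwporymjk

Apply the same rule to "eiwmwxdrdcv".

In each case the input is transformed by: shift every letter 3 places backward in the alphabet (wrapping around), then swap each adjacent pair of characters (1↔2, 3↔4, ...).
Working it through for "eiwmwxdrdcv": intermediate "bftjtuaoazs", final "fbjtutoazas".

fbjtutoazas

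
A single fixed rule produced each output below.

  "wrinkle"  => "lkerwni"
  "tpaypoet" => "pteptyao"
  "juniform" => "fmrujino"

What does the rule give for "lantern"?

The pattern: swap each adjacent pair of characters (1↔2, 3↔4, ...), then move the last 3 characters to the front (rotate right by 3).
Applying that to "lantern" gives "renaltn".

renaltn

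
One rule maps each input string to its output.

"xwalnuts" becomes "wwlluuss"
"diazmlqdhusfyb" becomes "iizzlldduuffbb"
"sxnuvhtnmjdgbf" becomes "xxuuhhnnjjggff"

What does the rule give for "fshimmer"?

ssiimmrr

Each output is the input with this applied: keep every other character starting from the second (positions 2nd, 4th, 6th, ...), then double every character.
Starting from "fshimmer": after the first operation, "simr"; after the second, "ssiimmrr".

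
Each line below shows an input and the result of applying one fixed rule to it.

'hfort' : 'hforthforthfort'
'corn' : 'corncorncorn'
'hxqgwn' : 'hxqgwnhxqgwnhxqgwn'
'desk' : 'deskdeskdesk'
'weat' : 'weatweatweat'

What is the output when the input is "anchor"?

The transformation: write the whole string 3 times in a row.
Doing the same to "anchor": "anchoranchoranchor".

anchoranchoranchor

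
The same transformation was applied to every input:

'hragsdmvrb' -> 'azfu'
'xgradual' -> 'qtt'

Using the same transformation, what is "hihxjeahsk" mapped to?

What's happening: shift every letter 7 places backward in the alphabet (wrapping around), then keep one character in every 3, starting at position 1 (positions 1st, 4th, 7th, ...).
Starting from "hihxjeahsk": after the first operation, "abaqcxtald"; after the second, "aqtd".
(Check on "xgradual": → "qzktwnte" → "qtt" ✓)

aqtd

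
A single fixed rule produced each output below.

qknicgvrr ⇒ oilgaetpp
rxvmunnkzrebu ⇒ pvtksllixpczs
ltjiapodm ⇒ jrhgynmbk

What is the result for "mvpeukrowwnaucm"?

ktncsipmuulysak

Rule — shift every letter 2 places backward in the alphabet (wrapping around).
For "mvpeukrowwnaucm" the result is "ktncsipmuulysak".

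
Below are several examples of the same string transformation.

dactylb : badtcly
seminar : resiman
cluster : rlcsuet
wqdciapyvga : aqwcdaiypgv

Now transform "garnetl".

The rule is to swap each adjacent pair of characters (1↔2, 3↔4, ...), then move the last character to the front.
Applying both steps to "garnetl": "agnrtel", then "lagnrte".

lagnrte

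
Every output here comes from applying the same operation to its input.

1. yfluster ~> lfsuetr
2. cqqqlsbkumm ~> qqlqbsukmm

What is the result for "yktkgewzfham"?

What's happening: delete the first character, then swap each adjacent pair of characters (1↔2, 3↔4, ...).
Starting from "yktkgewzfham": after the first operation, "ktkgewzfham"; after the second, "tkgkwefzahm".

tkgkwefzahm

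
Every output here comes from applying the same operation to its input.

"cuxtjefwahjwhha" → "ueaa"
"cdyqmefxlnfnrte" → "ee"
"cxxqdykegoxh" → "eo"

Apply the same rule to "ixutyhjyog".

The rule is to keep only the vowels.
So "ixutyhjyog" becomes "iuo".

iuo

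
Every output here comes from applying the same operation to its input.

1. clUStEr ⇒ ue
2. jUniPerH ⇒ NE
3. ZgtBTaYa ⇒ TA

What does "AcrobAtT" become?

Ra

The transformation: flip the case of every letter, then keep one character in every 3, starting at position 3 (positions 3rd, 6th, 9th, ...).
For "AcrobAtT" the result is "Ra".
(Check on "clUStEr": → "CLusTeR" → "ue" ✓)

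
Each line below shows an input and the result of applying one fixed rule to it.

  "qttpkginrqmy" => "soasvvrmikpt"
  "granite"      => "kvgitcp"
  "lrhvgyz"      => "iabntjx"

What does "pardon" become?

fqprct

The rule is to shift every letter 2 places forward in the alphabet (wrapping around), then move the last 3 characters to the front (rotate right by 3).
On "pardon": the first step gives "rctfqp", and the second then gives "fqprct".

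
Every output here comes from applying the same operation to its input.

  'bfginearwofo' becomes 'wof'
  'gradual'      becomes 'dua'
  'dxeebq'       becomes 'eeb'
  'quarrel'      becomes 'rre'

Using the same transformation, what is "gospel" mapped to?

Each output is the input with this applied: move the last character to the front, then keep only the last 3 characters.
Working it through for "gospel": intermediate "lgospe", final "spe".

spe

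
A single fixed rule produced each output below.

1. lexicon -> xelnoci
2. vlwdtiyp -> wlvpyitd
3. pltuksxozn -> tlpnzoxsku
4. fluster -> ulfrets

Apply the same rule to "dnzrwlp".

In each case the input is transformed by: move the first 3 characters to the end (rotate left by 3), then reverse the string.
On "dnzrwlp": the first step gives "rwlpdnz", and the second then gives "zndplwr".

zndplwr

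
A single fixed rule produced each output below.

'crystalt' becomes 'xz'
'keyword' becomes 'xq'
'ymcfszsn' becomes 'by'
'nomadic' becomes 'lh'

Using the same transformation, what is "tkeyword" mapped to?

dn

The rule is to shift every letter 1 place backward in the alphabet (wrapping around), then keep one character in every 3, starting at position 3 (positions 3rd, 6th, 9th, ...).
For "tkeyword", step one produces "sjdxvnqc"; step two turns that into "dn".
(Check on "ymcfszsn": → "xlberyrm" → "by" ✓)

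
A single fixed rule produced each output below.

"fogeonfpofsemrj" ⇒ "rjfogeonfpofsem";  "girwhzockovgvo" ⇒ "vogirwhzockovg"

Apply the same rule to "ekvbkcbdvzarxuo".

Rule — move the last 2 characters to the front (rotate right by 2).
So "ekvbkcbdvzarxuo" becomes "uoekvbkcbdvzarx".

uoekvbkcbdvzarx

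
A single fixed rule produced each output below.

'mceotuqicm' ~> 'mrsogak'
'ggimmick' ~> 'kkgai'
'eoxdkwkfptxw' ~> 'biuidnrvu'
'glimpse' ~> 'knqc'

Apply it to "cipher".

fcp

The pattern: delete the first 3 characters, then shift every letter 2 places backward in the alphabet (wrapping around).
Applying both steps to "cipher": "her", then "fcp".
(Check on "ggimmick": → "mmick" → "kkgai" ✓)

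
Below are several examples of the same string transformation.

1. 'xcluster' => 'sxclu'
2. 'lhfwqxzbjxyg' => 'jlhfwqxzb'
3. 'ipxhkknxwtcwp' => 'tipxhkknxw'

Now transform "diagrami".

What's happening: delete the last 3 characters, then move the last character to the front.
Working it through for "diagrami": intermediate "diagr", final "rdiag".

rdiag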